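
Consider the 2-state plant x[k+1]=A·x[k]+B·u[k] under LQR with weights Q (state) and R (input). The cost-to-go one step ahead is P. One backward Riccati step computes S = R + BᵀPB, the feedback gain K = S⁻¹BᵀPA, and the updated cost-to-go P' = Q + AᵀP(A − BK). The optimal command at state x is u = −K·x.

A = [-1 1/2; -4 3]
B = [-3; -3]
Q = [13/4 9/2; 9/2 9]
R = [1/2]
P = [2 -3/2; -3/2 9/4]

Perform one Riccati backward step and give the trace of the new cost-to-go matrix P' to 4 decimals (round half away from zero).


40.3298

BᵀP = [-1.5000 -2.2500]
S = R + BᵀPB = [1/2] + [11.2500] = [11.7500]
BᵀPA = [10.5000 -7.5000]
K = S⁻¹·BᵀPA = [0.8936 -0.6383]
A−BK = [1.6809 -1.4149; -1.3191 1.0851]
AᵀP(A−BK) = [16.6170 -13.7979; -13.7979 11.4628]
P' = Q + AᵀP(A−BK) = [19.8670 -9.2979; -9.2979 20.4628]
tr(P') = 40.3298


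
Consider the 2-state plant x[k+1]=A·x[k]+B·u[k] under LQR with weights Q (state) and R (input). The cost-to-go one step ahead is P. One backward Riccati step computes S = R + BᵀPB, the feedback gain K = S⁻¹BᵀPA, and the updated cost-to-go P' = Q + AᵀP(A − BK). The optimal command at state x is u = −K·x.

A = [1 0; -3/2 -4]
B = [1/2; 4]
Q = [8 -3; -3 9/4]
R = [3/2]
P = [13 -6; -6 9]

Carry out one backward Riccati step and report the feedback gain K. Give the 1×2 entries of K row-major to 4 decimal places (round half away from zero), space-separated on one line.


-0.5371 -1.0581

BᵀP = [-17.5000 33.0000]
S = R + BᵀPB = [3/2] + [123.2500] = [124.7500]
BᵀPA = [-67.0000 -132.0000]
K = S⁻¹·BᵀPA = [-0.5371 -1.0581]
A−BK = [1.2685 0.5291; 0.6483 0.2325]
AᵀP(A−BK) = [15.2660 7.1062; 7.1062 4.3287]
P' = Q + AᵀP(A−BK) = [23.2660 4.1062; 4.1062 6.5787]
tr(P') = 29.8447


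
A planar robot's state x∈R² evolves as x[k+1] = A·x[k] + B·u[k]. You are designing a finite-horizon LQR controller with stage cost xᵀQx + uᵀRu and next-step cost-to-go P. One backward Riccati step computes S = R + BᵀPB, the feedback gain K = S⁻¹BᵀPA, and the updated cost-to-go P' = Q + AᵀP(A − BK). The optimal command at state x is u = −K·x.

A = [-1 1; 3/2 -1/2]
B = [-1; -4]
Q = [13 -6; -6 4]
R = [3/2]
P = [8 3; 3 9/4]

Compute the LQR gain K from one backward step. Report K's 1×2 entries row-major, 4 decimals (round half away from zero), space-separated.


0.0288 -0.2014

BᵀP = [-20.0000 -12.0000]
S = R + BᵀPB = [3/2] + [68.0000] = [69.5000]
BᵀPA = [2.0000 -14.0000]
K = S⁻¹·BᵀPA = [0.0288 -0.2014]
A−BK = [-0.9712 0.7986; 1.6151 -1.3058]
AᵀP(A−BK) = [4.0049 -3.2846; -3.2846 2.7424]
P' = Q + AᵀP(A−BK) = [17.0049 -9.2846; -9.2846 6.7424]
tr(P') = 23.7473


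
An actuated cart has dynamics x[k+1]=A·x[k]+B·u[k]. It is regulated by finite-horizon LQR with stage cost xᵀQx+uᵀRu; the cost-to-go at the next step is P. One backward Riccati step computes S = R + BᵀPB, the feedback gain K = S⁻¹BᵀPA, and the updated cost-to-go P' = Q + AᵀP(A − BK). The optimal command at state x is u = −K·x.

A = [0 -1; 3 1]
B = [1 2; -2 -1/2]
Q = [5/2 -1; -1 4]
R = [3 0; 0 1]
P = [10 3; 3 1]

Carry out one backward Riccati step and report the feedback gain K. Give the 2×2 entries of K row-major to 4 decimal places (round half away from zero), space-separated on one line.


-0.1500 -0.0688 0.5000 -0.3542

BᵀP = [4.0000 1.0000; 18.5000 5.5000]
S = R + BᵀPB = [3 0; 0 1] + [2.0000 7.5000; 7.5000 34.2500] = [5.0000 7.5000; 7.5000 35.2500]
BᵀPA = [3.0000 -3.0000; 16.5000 -13.0000]
K = S⁻¹·BᵀPA = [-0.1500 -0.0688; 0.5000 -0.3542]
A−BK = [-0.8500 -0.2229; 2.9500 0.6854]
AᵀP(A−BK) = [1.2000 0.0500; 0.0500 0.1896]
P' = Q + AᵀP(A−BK) = [3.7000 -0.9500; -0.9500 4.1896]
tr(P') = 7.8896


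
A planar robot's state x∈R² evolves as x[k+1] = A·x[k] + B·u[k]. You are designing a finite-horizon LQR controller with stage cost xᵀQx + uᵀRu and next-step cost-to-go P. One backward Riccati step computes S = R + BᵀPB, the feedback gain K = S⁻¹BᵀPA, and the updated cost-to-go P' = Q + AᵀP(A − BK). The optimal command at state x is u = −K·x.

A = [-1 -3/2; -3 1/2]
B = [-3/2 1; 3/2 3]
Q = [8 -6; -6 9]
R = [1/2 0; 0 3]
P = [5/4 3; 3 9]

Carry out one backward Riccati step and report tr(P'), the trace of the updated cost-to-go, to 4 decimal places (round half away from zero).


19.7123

BᵀP = [2.6250 9.0000; 10.2500 30.0000]
S = R + BᵀPB = [1/2 0; 0 3] + [9.5625 29.6250; 29.6250 100.2500] = [10.0625 29.6250; 29.6250 103.2500]
BᵀPA = [-29.6250 0.5625; -100.2500 -0.3750]
K = S⁻¹·BᵀPA = [-0.5509 0.4289; -0.8129 -0.1267]
A−BK = [-1.0136 -0.7299; 0.2650 0.2367]
AᵀP(A−BK) = [2.4386 0.3801; 0.3801 0.2737]
P' = Q + AᵀP(A−BK) = [10.4386 -5.6199; -5.6199 9.2737]
tr(P') = 19.7123


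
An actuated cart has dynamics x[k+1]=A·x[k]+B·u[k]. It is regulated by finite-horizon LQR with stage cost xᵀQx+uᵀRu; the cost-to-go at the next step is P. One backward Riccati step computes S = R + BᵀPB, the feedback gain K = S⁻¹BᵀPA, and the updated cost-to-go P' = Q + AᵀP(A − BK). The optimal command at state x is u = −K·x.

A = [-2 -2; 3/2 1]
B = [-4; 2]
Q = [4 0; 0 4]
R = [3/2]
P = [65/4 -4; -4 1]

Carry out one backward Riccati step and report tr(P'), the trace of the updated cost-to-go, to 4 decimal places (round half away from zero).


8.7917

BᵀP = [-73.0000 18.0000]
S = R + BᵀPB = [3/2] + [328.0000] = [329.5000]
BᵀPA = [173.0000 164.0000]
K = S⁻¹·BᵀPA = [0.5250 0.4977]
A−BK = [0.1002 -0.0091; 0.4499 0.0046]
AᵀP(A−BK) = [0.4184 0.3938; 0.3938 0.3733]
P' = Q + AᵀP(A−BK) = [4.4184 0.3938; 0.3938 4.3733]
tr(P') = 8.7917


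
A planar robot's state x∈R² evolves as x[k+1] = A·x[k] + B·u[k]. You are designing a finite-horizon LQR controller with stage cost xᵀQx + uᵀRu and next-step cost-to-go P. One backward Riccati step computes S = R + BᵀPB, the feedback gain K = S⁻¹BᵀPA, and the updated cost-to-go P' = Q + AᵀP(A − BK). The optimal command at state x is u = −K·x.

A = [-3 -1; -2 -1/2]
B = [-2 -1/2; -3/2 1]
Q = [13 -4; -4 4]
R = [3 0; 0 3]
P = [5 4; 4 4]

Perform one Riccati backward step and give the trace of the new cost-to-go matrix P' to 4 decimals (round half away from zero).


23.3750

BᵀP = [-16.0000 -14.0000; 1.5000 2.0000]
S = R + BᵀPB = [3 0; 0 3] + [53.0000 -6.0000; -6.0000 1.2500] = [56.0000 -6.0000; -6.0000 4.2500]
BᵀPA = [76.0000 23.0000; -8.5000 -2.5000]
K = S⁻¹·BᵀPA = [1.3465 0.4097; -0.0990 -0.0099]
A−BK = [-0.3564 -0.1856; 0.1188 0.1244]
AᵀP(A−BK) = [5.8218 1.7822; 1.7822 0.5532]
P' = Q + AᵀP(A−BK) = [18.8218 -2.2178; -2.2178 4.5532]
tr(P') = 23.3750


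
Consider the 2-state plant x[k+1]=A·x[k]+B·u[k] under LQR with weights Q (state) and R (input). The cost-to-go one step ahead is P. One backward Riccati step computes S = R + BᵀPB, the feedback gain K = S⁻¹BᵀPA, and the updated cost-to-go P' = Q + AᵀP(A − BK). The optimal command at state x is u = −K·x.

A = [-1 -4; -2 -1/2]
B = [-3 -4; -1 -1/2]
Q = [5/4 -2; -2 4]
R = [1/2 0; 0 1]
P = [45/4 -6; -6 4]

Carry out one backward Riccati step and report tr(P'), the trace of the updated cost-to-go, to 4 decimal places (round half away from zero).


BᵀP = [-27.7500 14.0000; -42.0000 22.0000]
S = R + BᵀPB = [1/2 0; 0 1] + [69.2500 104.0000; 104.0000 157.0000] = [69.7500 104.0000; 104.0000 158.0000]
BᵀPA = [-0.2500 104.0000; -2.0000 157.0000]
K = S⁻¹·BᵀPA = [0.8240 0.5086; -0.5550 0.6589]
A−BK = [-0.7482 0.1614; -1.4535 0.3380]
AᵀP(A−BK) = [2.3460 -0.5550; -0.5550 0.6589]
P' = Q + AᵀP(A−BK) = [3.5960 -2.5550; -2.5550 4.6589]
tr(P') = 8.2549

8.2549


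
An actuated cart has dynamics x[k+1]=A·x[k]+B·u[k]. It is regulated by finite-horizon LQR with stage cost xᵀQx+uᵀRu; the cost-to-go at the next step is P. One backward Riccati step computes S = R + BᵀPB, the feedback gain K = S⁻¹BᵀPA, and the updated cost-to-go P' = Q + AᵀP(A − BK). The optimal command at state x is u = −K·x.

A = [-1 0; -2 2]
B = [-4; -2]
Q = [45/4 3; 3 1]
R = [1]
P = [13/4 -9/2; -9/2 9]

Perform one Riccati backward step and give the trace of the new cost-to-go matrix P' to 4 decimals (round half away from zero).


68.5588

BᵀP = [-4.0000 0.0000]
S = R + BᵀPB = [1] + [16.0000] = [17.0000]
BᵀPA = [4.0000 0.0000]
K = S⁻¹·BᵀPA = [0.2353 0.0000]
A−BK = [-0.0588 0.0000; -1.5294 2.0000]
AᵀP(A−BK) = [20.3088 -27.0000; -27.0000 36.0000]
P' = Q + AᵀP(A−BK) = [31.5588 -24.0000; -24.0000 37.0000]
tr(P') = 68.5588


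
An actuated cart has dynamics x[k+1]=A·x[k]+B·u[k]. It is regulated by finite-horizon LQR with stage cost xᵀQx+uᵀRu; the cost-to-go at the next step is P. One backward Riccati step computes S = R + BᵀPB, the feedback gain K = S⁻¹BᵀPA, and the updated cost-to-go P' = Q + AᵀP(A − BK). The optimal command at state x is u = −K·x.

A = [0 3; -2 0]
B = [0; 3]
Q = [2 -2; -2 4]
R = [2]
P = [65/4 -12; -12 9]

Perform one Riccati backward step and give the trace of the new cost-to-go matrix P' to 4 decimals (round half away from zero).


12.5873

BᵀP = [-36.0000 27.0000]
S = R + BᵀPB = [2] + [81.0000] = [83.0000]
BᵀPA = [-54.0000 -108.0000]
K = S⁻¹·BᵀPA = [-0.6506 -1.3012]
A−BK = [0.0000 3.0000; -0.0482 3.9036]
AᵀP(A−BK) = [0.8675 1.7349; 1.7349 5.7199]
P' = Q + AᵀP(A−BK) = [2.8675 -0.2651; -0.2651 9.7199]
tr(P') = 12.5873


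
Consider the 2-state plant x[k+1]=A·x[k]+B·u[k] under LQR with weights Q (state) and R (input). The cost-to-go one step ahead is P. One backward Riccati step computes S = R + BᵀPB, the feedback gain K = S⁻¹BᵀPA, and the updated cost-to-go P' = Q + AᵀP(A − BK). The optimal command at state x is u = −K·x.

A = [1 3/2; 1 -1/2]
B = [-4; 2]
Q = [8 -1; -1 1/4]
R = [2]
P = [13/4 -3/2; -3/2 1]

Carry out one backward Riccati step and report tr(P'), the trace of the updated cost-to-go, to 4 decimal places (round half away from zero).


8.9710

BᵀP = [-16.0000 8.0000]
S = R + BᵀPB = [2] + [80.0000] = [82.0000]
BᵀPA = [-8.0000 -28.0000]
K = S⁻¹·BᵀPA = [-0.0976 -0.3415]
A−BK = [0.6098 0.1341; 1.1951 0.1829]
AᵀP(A−BK) = [0.4695 0.1433; 0.1433 0.2515]
P' = Q + AᵀP(A−BK) = [8.4695 -0.8567; -0.8567 0.5015]
tr(P') = 8.9710


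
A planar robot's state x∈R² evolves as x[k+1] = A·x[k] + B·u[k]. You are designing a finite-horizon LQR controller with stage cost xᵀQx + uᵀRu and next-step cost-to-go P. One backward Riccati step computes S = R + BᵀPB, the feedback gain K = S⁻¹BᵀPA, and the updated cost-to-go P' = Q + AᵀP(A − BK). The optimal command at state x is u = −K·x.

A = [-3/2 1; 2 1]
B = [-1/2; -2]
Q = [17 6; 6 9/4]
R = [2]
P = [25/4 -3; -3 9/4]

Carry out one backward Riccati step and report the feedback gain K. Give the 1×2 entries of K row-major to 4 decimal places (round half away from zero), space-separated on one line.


BᵀP = [2.8750 -3.0000]
S = R + BᵀPB = [2] + [4.5625] = [6.5625]
BᵀPA = [-10.3125 -0.1250]
K = S⁻¹·BᵀPA = [-1.5714 -0.0190]
A−BK = [-2.2857 0.9905; -1.1429 0.9619]
AᵀP(A−BK) = [24.8571 -6.5714; -6.5714 2.4976]
P' = Q + AᵀP(A−BK) = [41.8571 -0.5714; -0.5714 4.7476]
tr(P') = 46.6048

-1.5714 -0.0190


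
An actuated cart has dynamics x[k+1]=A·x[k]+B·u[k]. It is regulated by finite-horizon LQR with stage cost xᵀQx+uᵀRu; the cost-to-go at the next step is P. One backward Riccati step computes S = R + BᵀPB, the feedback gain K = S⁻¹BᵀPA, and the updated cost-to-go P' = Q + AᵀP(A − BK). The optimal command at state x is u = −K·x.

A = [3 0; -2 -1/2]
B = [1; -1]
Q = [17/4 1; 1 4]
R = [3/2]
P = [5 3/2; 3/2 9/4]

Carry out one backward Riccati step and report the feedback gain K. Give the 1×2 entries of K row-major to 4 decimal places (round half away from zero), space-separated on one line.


BᵀP = [3.5000 -0.7500]
S = R + BᵀPB = [3/2] + [4.2500] = [5.7500]
BᵀPA = [12.0000 0.3750]
K = S⁻¹·BᵀPA = [2.0870 0.0652]
A−BK = [0.9130 -0.0652; 0.0870 -0.4348]
AᵀP(A−BK) = [10.9565 -0.7826; -0.7826 0.5380]
P' = Q + AᵀP(A−BK) = [15.2065 0.2174; 0.2174 4.5380]
tr(P') = 19.7446

2.0870 0.0652


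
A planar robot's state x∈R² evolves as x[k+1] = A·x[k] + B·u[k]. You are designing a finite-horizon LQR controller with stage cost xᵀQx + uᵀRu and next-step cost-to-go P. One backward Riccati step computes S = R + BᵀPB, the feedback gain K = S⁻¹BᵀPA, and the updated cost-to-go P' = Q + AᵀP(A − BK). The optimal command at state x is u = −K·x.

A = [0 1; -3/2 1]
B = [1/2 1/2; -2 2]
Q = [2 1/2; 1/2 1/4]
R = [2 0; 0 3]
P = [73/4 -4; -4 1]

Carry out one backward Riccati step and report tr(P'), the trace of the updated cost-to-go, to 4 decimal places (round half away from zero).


4.3718

BᵀP = [17.1250 -4.0000; 1.1250 0.0000]
S = R + BᵀPB = [2 0; 0 3] + [16.5625 0.5625; 0.5625 0.5625] = [18.5625 0.5625; 0.5625 3.5625]
BᵀPA = [6.0000 13.1250; 0.0000 1.1250]
K = S⁻¹·BᵀPA = [0.3248 0.7009; -0.0513 0.2051]
A−BK = [-0.1368 0.5470; -0.7479 1.9915]
AᵀP(A−BK) = [0.3013 0.2949; 0.2949 1.8205]
P' = Q + AᵀP(A−BK) = [2.3013 0.7949; 0.7949 2.0705]
tr(P') = 4.3718


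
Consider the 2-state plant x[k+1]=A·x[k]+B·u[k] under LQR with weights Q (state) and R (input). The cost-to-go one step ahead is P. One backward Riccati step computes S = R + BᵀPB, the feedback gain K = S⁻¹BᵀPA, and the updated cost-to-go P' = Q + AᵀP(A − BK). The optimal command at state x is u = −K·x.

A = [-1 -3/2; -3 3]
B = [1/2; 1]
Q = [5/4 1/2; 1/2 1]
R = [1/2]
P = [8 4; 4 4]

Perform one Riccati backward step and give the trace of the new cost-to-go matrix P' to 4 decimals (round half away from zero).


20.4405

BᵀP = [8.0000 6.0000]
S = R + BᵀPB = [1/2] + [10.0000] = [10.5000]
BᵀPA = [-26.0000 6.0000]
K = S⁻¹·BᵀPA = [-2.4762 0.5714]
A−BK = [0.2381 -1.7857; -0.5238 2.4286]
AᵀP(A−BK) = [3.6190 -3.1429; -3.1429 14.5714]
P' = Q + AᵀP(A−BK) = [4.8690 -2.6429; -2.6429 15.5714]
tr(P') = 20.4405


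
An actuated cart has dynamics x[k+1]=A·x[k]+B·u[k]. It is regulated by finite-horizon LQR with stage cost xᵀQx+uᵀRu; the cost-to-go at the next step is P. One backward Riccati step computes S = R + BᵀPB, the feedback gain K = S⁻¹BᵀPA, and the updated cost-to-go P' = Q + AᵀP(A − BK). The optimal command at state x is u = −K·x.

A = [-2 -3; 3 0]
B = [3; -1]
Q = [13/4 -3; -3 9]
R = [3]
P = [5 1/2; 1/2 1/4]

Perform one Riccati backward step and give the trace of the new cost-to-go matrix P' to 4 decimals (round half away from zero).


BᵀP = [14.5000 1.2500]
S = R + BᵀPB = [3] + [42.2500] = [45.2500]
BᵀPA = [-25.2500 -43.5000]
K = S⁻¹·BᵀPA = [-0.5580 -0.9613]
A−BK = [-0.3260 -0.1160; 2.4420 -0.9613]
AᵀP(A−BK) = [2.1602 1.2265; 1.2265 3.1823]
P' = Q + AᵀP(A−BK) = [5.4102 -1.7735; -1.7735 12.1823]
tr(P') = 17.5925

17.5925


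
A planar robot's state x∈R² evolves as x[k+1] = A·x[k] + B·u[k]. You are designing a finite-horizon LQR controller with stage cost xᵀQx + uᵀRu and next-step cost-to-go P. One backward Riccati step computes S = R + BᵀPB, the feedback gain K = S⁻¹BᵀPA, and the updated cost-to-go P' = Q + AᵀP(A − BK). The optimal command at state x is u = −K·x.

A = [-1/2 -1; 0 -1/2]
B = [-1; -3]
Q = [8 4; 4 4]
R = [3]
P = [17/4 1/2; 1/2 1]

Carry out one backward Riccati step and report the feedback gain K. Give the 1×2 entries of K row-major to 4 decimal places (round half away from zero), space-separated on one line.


0.1494 0.3896

BᵀP = [-5.7500 -3.5000]
S = R + BᵀPB = [3] + [16.2500] = [19.2500]
BᵀPA = [2.8750 7.5000]
K = S⁻¹·BᵀPA = [0.1494 0.3896]
A−BK = [-0.3506 -0.6104; 0.4481 0.6688]
AᵀP(A−BK) = [0.6331 1.1299; 1.1299 2.0779]
P' = Q + AᵀP(A−BK) = [8.6331 5.1299; 5.1299 6.0779]
tr(P') = 14.7110


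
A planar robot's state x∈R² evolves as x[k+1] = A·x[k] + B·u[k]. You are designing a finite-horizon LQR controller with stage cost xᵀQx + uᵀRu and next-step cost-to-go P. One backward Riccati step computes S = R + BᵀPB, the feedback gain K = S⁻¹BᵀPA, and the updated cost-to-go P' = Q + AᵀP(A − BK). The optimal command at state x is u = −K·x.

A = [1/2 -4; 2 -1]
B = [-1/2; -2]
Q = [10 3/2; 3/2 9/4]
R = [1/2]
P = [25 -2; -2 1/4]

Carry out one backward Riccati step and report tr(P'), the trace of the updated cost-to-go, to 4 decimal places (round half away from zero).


BᵀP = [-8.5000 0.5000]
S = R + BᵀPB = [1/2] + [3.2500] = [3.7500]
BᵀPA = [-3.2500 33.5000]
K = S⁻¹·BᵀPA = [-0.8667 8.9333]
A−BK = [0.0667 0.4667; 0.2667 16.8667]
AᵀP(A−BK) = [0.4333 -4.4667; -4.4667 84.9833]
P' = Q + AᵀP(A−BK) = [10.4333 -2.9667; -2.9667 87.2333]
tr(P') = 97.6667

97.6667


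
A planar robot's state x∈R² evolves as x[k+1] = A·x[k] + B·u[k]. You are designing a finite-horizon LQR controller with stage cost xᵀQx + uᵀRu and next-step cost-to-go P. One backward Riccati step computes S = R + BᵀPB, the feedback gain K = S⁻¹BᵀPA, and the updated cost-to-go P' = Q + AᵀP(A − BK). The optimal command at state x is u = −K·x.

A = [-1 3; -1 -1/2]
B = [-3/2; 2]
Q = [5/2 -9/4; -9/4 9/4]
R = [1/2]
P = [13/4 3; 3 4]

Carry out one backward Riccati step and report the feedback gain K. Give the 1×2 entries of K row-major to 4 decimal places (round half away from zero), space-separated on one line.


-0.7957 0.2796

BᵀP = [1.1250 3.5000]
S = R + BᵀPB = [1/2] + [5.3125] = [5.8125]
BᵀPA = [-4.6250 1.6250]
K = S⁻¹·BᵀPA = [-0.7957 0.2796]
A−BK = [-2.1935 3.4194; 0.5914 -1.0591]
AᵀP(A−BK) = [9.5699 -13.9570; -13.9570 20.7957]
P' = Q + AᵀP(A−BK) = [12.0699 -16.2070; -16.2070 23.0457]
tr(P') = 35.1156


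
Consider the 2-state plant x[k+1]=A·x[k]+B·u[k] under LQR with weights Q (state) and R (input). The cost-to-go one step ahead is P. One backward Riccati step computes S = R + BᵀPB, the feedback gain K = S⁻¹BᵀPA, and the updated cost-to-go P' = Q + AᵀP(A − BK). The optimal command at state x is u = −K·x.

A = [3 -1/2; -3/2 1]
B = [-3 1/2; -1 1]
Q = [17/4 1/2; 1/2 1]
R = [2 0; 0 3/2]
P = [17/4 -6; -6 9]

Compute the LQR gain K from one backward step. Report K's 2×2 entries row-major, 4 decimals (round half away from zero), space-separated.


-1.7051 0.5750 -1.9837 0.8455

BᵀP = [-6.7500 9.0000; -3.8750 6.0000]
S = R + BᵀPB = [2 0; 0 3/2] + [11.2500 5.6250; 5.6250 4.0625] = [13.2500 5.6250; 5.6250 5.5625]
BᵀPA = [-33.7500 12.3750; -20.6250 7.9375]
K = S⁻¹·BᵀPA = [-1.7051 0.5750; -1.9837 0.8455]
A−BK = [-1.1233 0.8024; -1.2214 0.7296]
AᵀP(A−BK) = [14.0416 -5.5297; -5.5297 2.2355]
P' = Q + AᵀP(A−BK) = [18.2916 -5.0297; -5.0297 3.2355]
tr(P') = 21.5271


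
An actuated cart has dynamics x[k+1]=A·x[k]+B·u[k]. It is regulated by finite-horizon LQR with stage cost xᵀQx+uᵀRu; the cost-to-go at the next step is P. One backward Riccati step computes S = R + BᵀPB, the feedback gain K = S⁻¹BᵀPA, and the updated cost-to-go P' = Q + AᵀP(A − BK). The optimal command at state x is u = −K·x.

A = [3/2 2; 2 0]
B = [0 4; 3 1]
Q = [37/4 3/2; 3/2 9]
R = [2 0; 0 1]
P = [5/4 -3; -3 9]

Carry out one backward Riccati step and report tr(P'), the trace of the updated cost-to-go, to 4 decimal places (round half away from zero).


19.1764

BᵀP = [-9.0000 27.0000; 2.0000 -3.0000]
S = R + BᵀPB = [2 0; 0 1] + [81.0000 -9.0000; -9.0000 5.0000] = [83.0000 -9.0000; -9.0000 6.0000]
BᵀPA = [40.5000 -18.0000; -3.0000 4.0000]
K = S⁻¹·BᵀPA = [0.5180 -0.1727; 0.2770 0.4077]
A−BK = [0.3921 0.3693; 0.1691 0.1103]
AᵀP(A−BK) = [0.6650 -0.0342; -0.0342 0.2614]
P' = Q + AᵀP(A−BK) = [9.9150 1.4658; 1.4658 9.2614]
tr(P') = 19.1764


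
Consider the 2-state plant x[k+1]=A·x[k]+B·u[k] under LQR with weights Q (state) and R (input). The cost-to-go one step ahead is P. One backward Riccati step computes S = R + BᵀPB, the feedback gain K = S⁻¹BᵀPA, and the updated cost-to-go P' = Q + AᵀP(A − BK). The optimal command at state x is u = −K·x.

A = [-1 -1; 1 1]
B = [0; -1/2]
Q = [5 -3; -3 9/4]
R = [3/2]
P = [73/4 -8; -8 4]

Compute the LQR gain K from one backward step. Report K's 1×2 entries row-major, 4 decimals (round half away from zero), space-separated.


-2.4000 -2.4000

BᵀP = [4.0000 -2.0000]
S = R + BᵀPB = [3/2] + [1.0000] = [2.5000]
BᵀPA = [-6.0000 -6.0000]
K = S⁻¹·BᵀPA = [-2.4000 -2.4000]
A−BK = [-1.0000 -1.0000; -0.2000 -0.2000]
AᵀP(A−BK) = [23.8500 23.8500; 23.8500 23.8500]
P' = Q + AᵀP(A−BK) = [28.8500 20.8500; 20.8500 26.1000]
tr(P') = 54.9500


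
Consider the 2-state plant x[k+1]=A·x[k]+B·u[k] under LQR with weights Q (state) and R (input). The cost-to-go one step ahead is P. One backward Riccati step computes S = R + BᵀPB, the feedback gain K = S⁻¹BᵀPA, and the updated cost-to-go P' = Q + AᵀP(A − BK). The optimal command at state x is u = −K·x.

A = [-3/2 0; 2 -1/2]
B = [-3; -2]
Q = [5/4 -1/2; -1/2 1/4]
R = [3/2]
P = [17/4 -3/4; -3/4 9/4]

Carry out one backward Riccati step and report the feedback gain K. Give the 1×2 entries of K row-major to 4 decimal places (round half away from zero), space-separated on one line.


BᵀP = [-11.2500 -2.2500]
S = R + BᵀPB = [3/2] + [38.2500] = [39.7500]
BᵀPA = [12.3750 1.1250]
K = S⁻¹·BᵀPA = [0.3113 0.0283]
A−BK = [-0.5660 0.0849; 2.6226 -0.4434]
AᵀP(A−BK) = [19.2099 -3.1627; -3.1627 0.5307]
P' = Q + AᵀP(A−BK) = [20.4599 -3.6627; -3.6627 0.7807]
tr(P') = 21.2406

0.3113 0.0283


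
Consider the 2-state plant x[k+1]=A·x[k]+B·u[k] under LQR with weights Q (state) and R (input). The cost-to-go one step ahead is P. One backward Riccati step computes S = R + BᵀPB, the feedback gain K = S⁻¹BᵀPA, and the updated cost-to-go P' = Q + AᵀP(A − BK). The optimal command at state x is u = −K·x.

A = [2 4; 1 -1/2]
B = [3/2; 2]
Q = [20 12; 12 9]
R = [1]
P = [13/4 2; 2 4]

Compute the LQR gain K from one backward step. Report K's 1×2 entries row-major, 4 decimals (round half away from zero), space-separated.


BᵀP = [8.8750 11.0000]
S = R + BᵀPB = [1] + [35.3125] = [36.3125]
BᵀPA = [28.7500 30.0000]
K = S⁻¹·BᵀPA = [0.7917 0.8262]
A−BK = [0.8124 2.7608; -0.5835 -2.1523]
AᵀP(A−BK) = [2.2375 6.2478; 6.2478 20.2151]
P' = Q + AᵀP(A−BK) = [22.2375 18.2478; 18.2478 29.2151]
tr(P') = 51.4527

0.7917 0.8262


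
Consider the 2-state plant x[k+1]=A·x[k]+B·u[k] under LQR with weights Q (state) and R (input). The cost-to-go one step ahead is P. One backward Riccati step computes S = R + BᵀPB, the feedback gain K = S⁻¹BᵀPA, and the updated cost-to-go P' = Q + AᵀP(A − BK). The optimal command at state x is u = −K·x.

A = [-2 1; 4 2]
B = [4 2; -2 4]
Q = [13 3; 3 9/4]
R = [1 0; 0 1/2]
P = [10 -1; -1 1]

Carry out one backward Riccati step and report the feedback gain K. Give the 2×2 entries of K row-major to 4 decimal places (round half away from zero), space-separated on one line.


-0.7865 0.0040 0.5726 0.4879

BᵀP = [42.0000 -6.0000; 16.0000 2.0000]
S = R + BᵀPB = [1 0; 0 1/2] + [180.0000 60.0000; 60.0000 40.0000] = [181.0000 60.0000; 60.0000 40.5000]
BᵀPA = [-108.0000 30.0000; -24.0000 20.0000]
K = S⁻¹·BᵀPA = [-0.7865 0.0040; 0.5726 0.4879]
A−BK = [0.0008 0.0082; 0.1367 0.0566]
AᵀP(A−BK) = [0.8010 0.1431; 0.1431 0.1220]
P' = Q + AᵀP(A−BK) = [13.8010 3.1431; 3.1431 2.3720]
tr(P') = 16.1729


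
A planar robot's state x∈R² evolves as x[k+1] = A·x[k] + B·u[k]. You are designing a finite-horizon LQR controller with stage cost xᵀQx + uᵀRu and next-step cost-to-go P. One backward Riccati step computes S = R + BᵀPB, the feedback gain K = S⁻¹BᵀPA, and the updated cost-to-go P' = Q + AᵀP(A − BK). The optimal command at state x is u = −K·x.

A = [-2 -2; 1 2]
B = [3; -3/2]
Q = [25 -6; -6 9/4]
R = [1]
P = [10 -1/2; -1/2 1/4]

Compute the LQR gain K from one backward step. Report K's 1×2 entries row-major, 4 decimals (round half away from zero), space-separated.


BᵀP = [30.7500 -1.8750]
S = R + BᵀPB = [1] + [95.0625] = [96.0625]
BᵀPA = [-63.3750 -65.2500]
K = S⁻¹·BᵀPA = [-0.6597 -0.6792]
A−BK = [-0.0208 0.0377; 0.0104 0.9811]
AᵀP(A−BK) = [0.4398 0.4528; 0.4528 0.6792]
P' = Q + AᵀP(A−BK) = [25.4398 -5.5472; -5.5472 2.9292]
tr(P') = 28.3691

-0.6597 -0.6792


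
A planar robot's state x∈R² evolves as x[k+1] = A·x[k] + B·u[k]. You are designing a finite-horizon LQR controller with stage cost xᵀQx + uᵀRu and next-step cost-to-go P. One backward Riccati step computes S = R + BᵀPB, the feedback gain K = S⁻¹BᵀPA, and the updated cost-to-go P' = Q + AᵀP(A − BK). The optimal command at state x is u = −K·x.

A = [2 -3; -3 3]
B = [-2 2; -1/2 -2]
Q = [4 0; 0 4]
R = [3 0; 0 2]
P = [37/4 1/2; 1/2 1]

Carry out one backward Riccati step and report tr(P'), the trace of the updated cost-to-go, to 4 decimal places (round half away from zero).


BᵀP = [-18.7500 -1.5000; 17.5000 -1.0000]
S = R + BᵀPB = [3 0; 0 2] + [38.2500 -34.5000; -34.5000 37.0000] = [41.2500 -34.5000; -34.5000 39.0000]
BᵀPA = [-33.0000 51.7500; 38.0000 -55.5000]
K = S⁻¹·BᵀPA = [0.0573 0.2473; 1.0251 -1.2043]
A−BK = [0.0645 -0.0968; -0.9211 0.7151]
AᵀP(A−BK) = [2.9391 -3.0753; -3.0753 3.6129]
P' = Q + AᵀP(A−BK) = [6.9391 -3.0753; -3.0753 7.6129]
tr(P') = 14.5520

14.5520


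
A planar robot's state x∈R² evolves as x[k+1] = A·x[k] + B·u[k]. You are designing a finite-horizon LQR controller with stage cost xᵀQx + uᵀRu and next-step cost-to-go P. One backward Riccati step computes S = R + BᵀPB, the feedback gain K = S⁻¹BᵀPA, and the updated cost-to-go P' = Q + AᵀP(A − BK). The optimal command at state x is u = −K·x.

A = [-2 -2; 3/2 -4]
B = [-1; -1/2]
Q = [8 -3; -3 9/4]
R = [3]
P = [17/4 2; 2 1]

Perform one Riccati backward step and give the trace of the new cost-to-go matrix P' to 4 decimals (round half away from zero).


BᵀP = [-5.2500 -2.5000]
S = R + BᵀPB = [3] + [6.5000] = [9.5000]
BᵀPA = [6.7500 20.5000]
K = S⁻¹·BᵀPA = [0.7105 2.1579]
A−BK = [-1.2895 0.1579; 1.8553 -2.9211]
AᵀP(A−BK) = [2.4539 6.4342; 6.4342 20.7632]
P' = Q + AᵀP(A−BK) = [10.4539 3.4342; 3.4342 23.0132]
tr(P') = 33.4671

33.4671


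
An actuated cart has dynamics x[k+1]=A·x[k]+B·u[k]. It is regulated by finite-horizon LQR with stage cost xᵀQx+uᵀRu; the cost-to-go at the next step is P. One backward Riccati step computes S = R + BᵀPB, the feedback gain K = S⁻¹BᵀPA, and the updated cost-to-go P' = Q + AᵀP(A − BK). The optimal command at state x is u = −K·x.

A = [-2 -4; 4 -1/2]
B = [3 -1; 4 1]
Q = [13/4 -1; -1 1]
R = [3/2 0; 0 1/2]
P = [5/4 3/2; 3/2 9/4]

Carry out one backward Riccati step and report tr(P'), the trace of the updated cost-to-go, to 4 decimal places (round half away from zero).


BᵀP = [9.7500 13.5000; 0.2500 0.7500]
S = R + BᵀPB = [3/2 0; 0 1/2] + [83.2500 3.7500; 3.7500 0.5000] = [84.7500 3.7500; 3.7500 1.0000]
BᵀPA = [34.5000 -45.7500; 2.5000 -1.3750]
K = S⁻¹·BᵀPA = [0.3554 -0.5743; 1.1671 0.7785]
A−BK = [-1.8992 -1.4987; 1.4111 1.0186]
AᵀP(A−BK) = [1.8196 0.8660; 0.8660 1.3601]
P' = Q + AᵀP(A−BK) = [5.0696 -0.1340; -0.1340 2.3601]
tr(P') = 7.4297

7.4297


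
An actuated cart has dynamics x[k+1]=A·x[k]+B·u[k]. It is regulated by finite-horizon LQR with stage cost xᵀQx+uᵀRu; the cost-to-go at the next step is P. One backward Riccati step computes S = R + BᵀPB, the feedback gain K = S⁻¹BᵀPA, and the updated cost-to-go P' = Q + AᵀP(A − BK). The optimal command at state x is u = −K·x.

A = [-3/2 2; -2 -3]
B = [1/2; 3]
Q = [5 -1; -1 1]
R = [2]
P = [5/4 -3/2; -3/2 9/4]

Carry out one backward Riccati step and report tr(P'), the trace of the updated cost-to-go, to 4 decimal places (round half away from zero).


BᵀP = [-3.8750 6.0000]
S = R + BᵀPB = [2] + [16.0625] = [18.0625]
BᵀPA = [-6.1875 -25.7500]
K = S⁻¹·BᵀPA = [-0.3426 -1.4256]
A−BK = [-1.3287 2.7128; -0.9723 1.2768]
AᵀP(A−BK) = [0.6929 0.1791; 0.1791 6.5407]
P' = Q + AᵀP(A−BK) = [5.6929 -0.8209; -0.8209 7.5407]
tr(P') = 13.2336

13.2336


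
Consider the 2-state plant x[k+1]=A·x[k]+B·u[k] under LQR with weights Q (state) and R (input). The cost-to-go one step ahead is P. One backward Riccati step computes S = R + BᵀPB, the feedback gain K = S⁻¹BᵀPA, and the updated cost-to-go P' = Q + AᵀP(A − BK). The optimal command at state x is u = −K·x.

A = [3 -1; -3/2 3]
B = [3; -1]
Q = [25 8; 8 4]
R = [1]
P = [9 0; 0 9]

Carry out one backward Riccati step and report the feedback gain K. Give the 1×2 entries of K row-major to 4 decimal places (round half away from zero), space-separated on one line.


1.0385 -0.5934

BᵀP = [27.0000 -9.0000]
S = R + BᵀPB = [1] + [90.0000] = [91.0000]
BᵀPA = [94.5000 -54.0000]
K = S⁻¹·BᵀPA = [1.0385 -0.5934]
A−BK = [-0.1154 0.7802; -0.4615 2.4066]
AᵀP(A−BK) = [3.1154 -11.4231; -11.4231 57.9560]
P' = Q + AᵀP(A−BK) = [28.1154 -3.4231; -3.4231 61.9560]
tr(P') = 90.0714


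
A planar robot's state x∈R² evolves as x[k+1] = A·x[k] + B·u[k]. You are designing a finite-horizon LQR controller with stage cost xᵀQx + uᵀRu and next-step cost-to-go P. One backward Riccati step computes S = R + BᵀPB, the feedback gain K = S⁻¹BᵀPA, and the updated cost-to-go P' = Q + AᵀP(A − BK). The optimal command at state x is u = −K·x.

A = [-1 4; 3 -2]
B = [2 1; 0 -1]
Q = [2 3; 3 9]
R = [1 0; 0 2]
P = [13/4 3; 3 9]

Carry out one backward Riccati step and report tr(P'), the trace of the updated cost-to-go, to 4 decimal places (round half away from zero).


BᵀP = [6.5000 6.0000; 0.2500 -6.0000]
S = R + BᵀPB = [1 0; 0 2] + [13.0000 0.5000; 0.5000 6.2500] = [14.0000 0.5000; 0.5000 8.2500]
BᵀPA = [11.5000 14.0000; -18.2500 13.0000]
K = S⁻¹·BᵀPA = [0.9024 0.9458; -2.2668 1.5184]
A−BK = [-0.5380 0.5900; 0.7332 -0.4816]
AᵀP(A−BK) = [14.5033 -8.1649; -8.1649 7.0195]
P' = Q + AᵀP(A−BK) = [16.5033 -5.1649; -5.1649 16.0195]
tr(P') = 32.5228

32.5228


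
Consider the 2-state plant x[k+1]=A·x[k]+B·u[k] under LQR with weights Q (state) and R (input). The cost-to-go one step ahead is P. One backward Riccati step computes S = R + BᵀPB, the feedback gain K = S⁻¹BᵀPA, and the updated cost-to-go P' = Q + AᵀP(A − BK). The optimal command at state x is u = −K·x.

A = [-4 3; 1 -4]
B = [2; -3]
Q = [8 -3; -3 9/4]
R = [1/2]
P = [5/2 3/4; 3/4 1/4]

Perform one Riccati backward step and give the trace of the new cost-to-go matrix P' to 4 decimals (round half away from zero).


17.6333

BᵀP = [2.7500 0.7500]
S = R + BᵀPB = [1/2] + [3.2500] = [3.7500]
BᵀPA = [-10.2500 5.2500]
K = S⁻¹·BᵀPA = [-2.7333 1.4000]
A−BK = [1.4667 0.2000; -7.2000 0.2000]
AᵀP(A−BK) = [6.2333 -2.4000; -2.4000 1.1500]
P' = Q + AᵀP(A−BK) = [14.2333 -5.4000; -5.4000 3.4000]
tr(P') = 17.6333


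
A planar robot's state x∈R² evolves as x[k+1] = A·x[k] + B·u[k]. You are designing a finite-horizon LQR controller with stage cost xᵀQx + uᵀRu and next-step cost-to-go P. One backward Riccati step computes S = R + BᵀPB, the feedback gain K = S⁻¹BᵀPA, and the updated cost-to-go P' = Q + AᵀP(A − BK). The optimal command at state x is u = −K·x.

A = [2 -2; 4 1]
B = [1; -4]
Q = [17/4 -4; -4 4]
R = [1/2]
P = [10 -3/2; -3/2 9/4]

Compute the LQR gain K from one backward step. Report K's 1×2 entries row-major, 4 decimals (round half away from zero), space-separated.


-0.1709 -0.7265

BᵀP = [16.0000 -10.5000]
S = R + BᵀPB = [1/2] + [58.0000] = [58.5000]
BᵀPA = [-10.0000 -42.5000]
K = S⁻¹·BᵀPA = [-0.1709 -0.7265]
A−BK = [2.1709 -1.2735; 3.3162 -1.9060]
AᵀP(A−BK) = [50.2906 -29.2650; -29.2650 17.3739]
P' = Q + AᵀP(A−BK) = [54.5406 -33.2650; -33.2650 21.3739]
tr(P') = 75.9145


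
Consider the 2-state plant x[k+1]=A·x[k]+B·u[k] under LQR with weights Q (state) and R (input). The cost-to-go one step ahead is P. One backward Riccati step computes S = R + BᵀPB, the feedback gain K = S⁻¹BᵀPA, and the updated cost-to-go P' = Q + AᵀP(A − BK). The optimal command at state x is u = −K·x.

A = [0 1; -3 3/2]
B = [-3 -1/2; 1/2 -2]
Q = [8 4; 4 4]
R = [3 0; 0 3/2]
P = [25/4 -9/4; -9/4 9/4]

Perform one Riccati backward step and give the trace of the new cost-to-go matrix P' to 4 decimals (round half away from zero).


15.5043

BᵀP = [-19.8750 7.8750; 1.3750 -3.3750]
S = R + BᵀPB = [3 0; 0 3/2] + [63.5625 -5.8125; -5.8125 6.0625] = [66.5625 -5.8125; -5.8125 7.5625]
BᵀPA = [-23.6250 -8.0625; 10.1250 -3.6875]
K = S⁻¹·BᵀPA = [-0.2551 -0.1755; 1.1427 -0.6225]
A−BK = [-0.1941 0.1623; -0.5869 0.3428]
AᵀP(A−BK) = [2.6520 -1.2182; -1.2182 0.8523]
P' = Q + AᵀP(A−BK) = [10.6520 2.7818; 2.7818 4.8523]
tr(P') = 15.5043


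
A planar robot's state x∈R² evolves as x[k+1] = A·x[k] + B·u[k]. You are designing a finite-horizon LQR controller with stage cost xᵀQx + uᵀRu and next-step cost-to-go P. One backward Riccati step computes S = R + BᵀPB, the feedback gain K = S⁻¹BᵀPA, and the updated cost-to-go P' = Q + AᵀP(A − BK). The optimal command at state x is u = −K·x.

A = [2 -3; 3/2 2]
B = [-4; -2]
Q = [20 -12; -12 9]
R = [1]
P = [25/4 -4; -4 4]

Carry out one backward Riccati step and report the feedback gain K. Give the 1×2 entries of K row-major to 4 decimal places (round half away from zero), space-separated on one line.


BᵀP = [-17.0000 8.0000]
S = R + BᵀPB = [1] + [52.0000] = [53.0000]
BᵀPA = [-22.0000 67.0000]
K = S⁻¹·BᵀPA = [-0.4151 1.2642]
A−BK = [0.3396 2.0566; 0.6698 4.5283]
AᵀP(A−BK) = [0.8679 4.3113; 4.3113 35.5519]
P' = Q + AᵀP(A−BK) = [20.8679 -7.6887; -7.6887 44.5519]
tr(P') = 65.4198

-0.4151 1.2642


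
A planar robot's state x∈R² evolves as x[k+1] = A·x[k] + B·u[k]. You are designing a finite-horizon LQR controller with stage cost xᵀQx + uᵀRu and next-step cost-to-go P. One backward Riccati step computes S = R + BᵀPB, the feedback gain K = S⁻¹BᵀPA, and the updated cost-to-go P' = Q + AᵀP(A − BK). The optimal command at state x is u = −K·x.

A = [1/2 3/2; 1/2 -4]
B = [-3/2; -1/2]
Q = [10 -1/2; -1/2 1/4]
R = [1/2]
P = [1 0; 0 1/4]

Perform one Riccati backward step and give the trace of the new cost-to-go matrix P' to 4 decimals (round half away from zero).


BᵀP = [-1.5000 -0.1250]
S = R + BᵀPB = [1/2] + [2.3125] = [2.8125]
BᵀPA = [-0.8125 -1.7500]
K = S⁻¹·BᵀPA = [-0.2889 -0.6222]
A−BK = [0.0667 0.5667; 0.3556 -4.3111]
AᵀP(A−BK) = [0.0778 -0.2556; -0.2556 5.1611]
P' = Q + AᵀP(A−BK) = [10.0778 -0.7556; -0.7556 5.4111]
tr(P') = 15.4889

15.4889


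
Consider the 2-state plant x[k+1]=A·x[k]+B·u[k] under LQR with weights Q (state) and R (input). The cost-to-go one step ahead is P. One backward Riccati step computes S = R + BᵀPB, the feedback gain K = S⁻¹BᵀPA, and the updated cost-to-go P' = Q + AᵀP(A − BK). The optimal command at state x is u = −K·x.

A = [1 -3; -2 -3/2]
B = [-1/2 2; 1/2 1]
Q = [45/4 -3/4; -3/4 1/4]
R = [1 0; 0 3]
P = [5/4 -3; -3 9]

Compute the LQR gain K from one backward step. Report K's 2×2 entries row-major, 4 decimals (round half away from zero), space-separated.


-2.6629 -0.3539 -0.3680 -0.4761

BᵀP = [-2.1250 6.0000; -0.5000 3.0000]
S = R + BᵀPB = [1 0; 0 3] + [4.0625 1.7500; 1.7500 2.0000] = [5.0625 1.7500; 1.7500 5.0000]
BᵀPA = [-14.1250 -2.6250; -6.5000 -3.0000]
K = S⁻¹·BᵀPA = [-2.6629 -0.3539; -0.3680 -0.4761]
A−BK = [0.4045 -2.2247; -0.3006 -0.8469]
AᵀP(A−BK) = [9.2444 1.6559; 1.6559 2.1426]
P' = Q + AᵀP(A−BK) = [20.4944 0.9059; 0.9059 2.3926]
tr(P') = 22.8869


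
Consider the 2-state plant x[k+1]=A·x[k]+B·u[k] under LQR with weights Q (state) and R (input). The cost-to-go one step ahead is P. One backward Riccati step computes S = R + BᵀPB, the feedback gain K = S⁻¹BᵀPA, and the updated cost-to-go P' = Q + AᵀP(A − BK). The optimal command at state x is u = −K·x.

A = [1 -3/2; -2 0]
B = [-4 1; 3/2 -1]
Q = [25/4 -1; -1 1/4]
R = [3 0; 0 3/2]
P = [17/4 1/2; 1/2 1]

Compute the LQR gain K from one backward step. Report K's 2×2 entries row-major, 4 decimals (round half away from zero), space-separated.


-0.0929 0.3720 0.5717 0.0406

BᵀP = [-16.2500 -0.5000; 3.7500 -0.5000]
S = R + BᵀPB = [3 0; 0 3/2] + [64.2500 -15.7500; -15.7500 4.2500] = [67.2500 -15.7500; -15.7500 5.7500]
BᵀPA = [-15.2500 24.3750; 4.7500 -5.6250]
K = S⁻¹·BᵀPA = [-0.0929 0.3720; 0.5717 0.0406]
A−BK = [0.0568 -0.0528; -1.2890 -0.5174]
AᵀP(A−BK) = [2.1181 0.6046; 0.6046 0.7243]
P' = Q + AᵀP(A−BK) = [8.3681 -0.3954; -0.3954 0.9743]
tr(P') = 9.3424


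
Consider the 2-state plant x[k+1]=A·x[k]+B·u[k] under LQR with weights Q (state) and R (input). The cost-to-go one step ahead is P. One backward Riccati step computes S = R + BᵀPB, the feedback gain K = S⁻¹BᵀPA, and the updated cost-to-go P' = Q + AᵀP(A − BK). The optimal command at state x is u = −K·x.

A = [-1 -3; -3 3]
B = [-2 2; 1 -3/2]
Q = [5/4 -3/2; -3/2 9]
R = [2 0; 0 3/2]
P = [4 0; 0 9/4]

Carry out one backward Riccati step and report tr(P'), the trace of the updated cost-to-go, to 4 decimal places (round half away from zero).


BᵀP = [-8.0000 2.2500; 8.0000 -3.3750]
S = R + BᵀPB = [2 0; 0 3/2] + [18.2500 -19.3750; -19.3750 21.0625] = [20.2500 -19.3750; -19.3750 22.5625]
BᵀPA = [1.2500 30.7500; 2.1250 -34.1250]
K = S⁻¹·BᵀPA = [0.8512 0.4003; 0.8252 -1.1687]
A−BK = [-0.9479 0.1380; -2.6135 0.8466]
AᵀP(A−BK) = [21.4325 -6.2669; -6.2669 4.0583]
P' = Q + AᵀP(A−BK) = [22.6825 -7.7669; -7.7669 13.0583]
tr(P') = 35.7408

35.7408


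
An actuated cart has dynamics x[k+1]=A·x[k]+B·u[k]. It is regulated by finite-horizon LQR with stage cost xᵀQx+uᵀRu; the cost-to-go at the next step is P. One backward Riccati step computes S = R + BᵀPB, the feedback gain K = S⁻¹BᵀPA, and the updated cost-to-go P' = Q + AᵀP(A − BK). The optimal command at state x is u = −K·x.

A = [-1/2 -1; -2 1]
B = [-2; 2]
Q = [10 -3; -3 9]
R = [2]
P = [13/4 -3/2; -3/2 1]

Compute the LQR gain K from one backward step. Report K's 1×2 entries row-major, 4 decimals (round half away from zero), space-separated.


-0.1694 0.4677

BᵀP = [-9.5000 5.0000]
S = R + BᵀPB = [2] + [29.0000] = [31.0000]
BᵀPA = [-5.2500 14.5000]
K = S⁻¹·BᵀPA = [-0.1694 0.4677]
A−BK = [-0.8387 -0.0645; -1.6613 0.0645]
AᵀP(A−BK) = [0.9234 -0.1694; -0.1694 0.4677]
P' = Q + AᵀP(A−BK) = [10.9234 -3.1694; -3.1694 9.4677]
tr(P') = 20.3911


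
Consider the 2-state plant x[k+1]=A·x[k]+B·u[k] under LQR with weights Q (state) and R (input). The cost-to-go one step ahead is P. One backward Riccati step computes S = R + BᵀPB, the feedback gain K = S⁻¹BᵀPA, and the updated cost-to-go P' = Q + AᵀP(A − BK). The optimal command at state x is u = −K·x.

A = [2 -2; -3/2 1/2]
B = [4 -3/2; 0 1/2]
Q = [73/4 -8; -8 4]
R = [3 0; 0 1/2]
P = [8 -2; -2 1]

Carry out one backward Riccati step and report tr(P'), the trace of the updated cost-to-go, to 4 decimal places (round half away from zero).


BᵀP = [32.0000 -8.0000; -13.0000 3.5000]
S = R + BᵀPB = [3 0; 0 1/2] + [128.0000 -52.0000; -52.0000 21.2500] = [131.0000 -52.0000; -52.0000 21.7500]
BᵀPA = [76.0000 -68.0000; -31.2500 27.7500]
K = S⁻¹·BᵀPA = [0.1928 -0.2478; -0.9759 0.6833]
A−BK = [-0.2349 0.0164; -1.0120 0.1583]
AᵀP(A−BK) = [1.1024 -0.5602; -0.5602 0.4346]
P' = Q + AᵀP(A−BK) = [19.3524 -8.5602; -8.5602 4.4346]
tr(P') = 23.7870

23.7870


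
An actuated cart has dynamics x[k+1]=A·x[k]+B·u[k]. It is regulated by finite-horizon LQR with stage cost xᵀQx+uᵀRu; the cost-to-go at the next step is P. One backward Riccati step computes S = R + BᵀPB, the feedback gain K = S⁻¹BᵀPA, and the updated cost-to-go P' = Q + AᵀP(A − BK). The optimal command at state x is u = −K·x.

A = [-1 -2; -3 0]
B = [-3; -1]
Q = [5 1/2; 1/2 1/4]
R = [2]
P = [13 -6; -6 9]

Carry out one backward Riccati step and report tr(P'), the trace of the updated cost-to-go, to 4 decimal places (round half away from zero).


BᵀP = [-33.0000 9.0000]
S = R + BᵀPB = [2] + [90.0000] = [92.0000]
BᵀPA = [6.0000 66.0000]
K = S⁻¹·BᵀPA = [0.0652 0.7174]
A−BK = [-0.8043 0.1522; -2.9348 0.7174]
AᵀP(A−BK) = [57.6087 -14.3043; -14.3043 4.6522]
P' = Q + AᵀP(A−BK) = [62.6087 -13.8043; -13.8043 4.9022]
tr(P') = 67.5109

67.5109
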